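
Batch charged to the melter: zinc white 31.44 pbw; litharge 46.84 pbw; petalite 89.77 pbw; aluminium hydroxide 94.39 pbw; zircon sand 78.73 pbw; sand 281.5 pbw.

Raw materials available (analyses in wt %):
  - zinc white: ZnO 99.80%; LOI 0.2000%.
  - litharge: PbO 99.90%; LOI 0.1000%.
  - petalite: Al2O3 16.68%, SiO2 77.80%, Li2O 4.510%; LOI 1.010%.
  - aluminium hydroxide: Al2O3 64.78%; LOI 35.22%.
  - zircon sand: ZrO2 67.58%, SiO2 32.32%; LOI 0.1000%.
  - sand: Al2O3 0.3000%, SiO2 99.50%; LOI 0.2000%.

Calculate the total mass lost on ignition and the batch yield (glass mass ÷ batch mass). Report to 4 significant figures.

LOI loss = 34.90 pbw; glass = 587.8 pbw; yield = 94.39%

Working values are shown, rounded to four significant digits, as written; the working math holds full precision at every stage. A single rounding completes each reported figure — all derived quantities are recomputed from the weighed amounts for 587.8 pbw of glass at full precision (the totals, the six compositions, net glass mass, the yield, ignition loss) exactly as shown in problem or answer.
Loss on ignition, line by line:
  zinc white: 31.44 × 0.002000 = 0.06288 pbw
  litharge: 46.84 × 0.001000 = 0.04684 pbw
  petalite: 89.77 × 0.01010 = 0.9067 pbw
  aluminium hydroxide: 94.39 × 0.3522 = 33.24 pbw
  zircon sand: 78.73 × 0.001000 = 0.07873 pbw
  sand: 281.5 × 0.002000 = 0.5630 pbw
Total LOI = 34.90 pbw
Glass = batch − LOI = 622.7 − 34.90 = 587.8 pbw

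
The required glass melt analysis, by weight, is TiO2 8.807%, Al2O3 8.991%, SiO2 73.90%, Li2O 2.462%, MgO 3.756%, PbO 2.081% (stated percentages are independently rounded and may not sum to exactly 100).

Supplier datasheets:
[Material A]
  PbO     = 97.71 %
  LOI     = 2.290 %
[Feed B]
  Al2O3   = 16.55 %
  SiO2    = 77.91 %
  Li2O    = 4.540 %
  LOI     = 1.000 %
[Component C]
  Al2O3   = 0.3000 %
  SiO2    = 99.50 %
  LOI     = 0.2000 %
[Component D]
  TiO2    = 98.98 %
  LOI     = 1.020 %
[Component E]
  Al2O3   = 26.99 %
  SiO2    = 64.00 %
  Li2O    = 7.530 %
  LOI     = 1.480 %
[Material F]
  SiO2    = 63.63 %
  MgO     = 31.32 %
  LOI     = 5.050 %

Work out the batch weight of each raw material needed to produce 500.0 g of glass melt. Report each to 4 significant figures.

All internal work maintains full precision through every step. The intermediate values are printed with 4-significant-digit rounding between the steps — every reported value is rounded exactly once. Derived quantities (the six compositions, glass mass, ignition loss, the totals, the yield) are recomputed using the weight values per 500.0 g of glass at exact precision as written in problem or answer.
Oxide-by-oxide targets in 500.0 g glass melt:
  TiO2: 8.807% × 500.0 = 44.04 g
  Al2O3: 8.991% × 500.0 = 44.96 g
  SiO2: 73.90% × 500.0 = 369.5 g
  Li2O: 2.462% × 500.0 = 12.31 g
  MgO: 3.756% × 500.0 = 18.78 g
  PbO: 2.081% × 500.0 = 10.40 g
A balance pass over the oxides, using the reported weights, versus the basis set out (sums match the target masses net of answer rounding effects):
  TiO2: 44.49·0.9898 = 44.04 g (target 44.04 g)
  Al2O3: 93.53·0.1655 + 190.9·0.003000 + 107.1·0.2699 = 44.96 g (target 44.96 g)
  SiO2: 93.53·0.7791 + 190.9·0.9950 + 107.1·0.6400 + 59.96·0.6363 = 369.5 g (target 369.5 g)
  Li2O: 93.53·0.04540 + 107.1·0.07530 = 12.31 g (target 12.31 g)
  MgO: 59.96·0.3132 = 18.78 g (target 18.78 g)
  PbO: 10.65·0.9771 = 10.41 g (target 10.40 g)
The glass-mass cross-check: total batch − LOI = 500.0 g (summing oxide targets gives 500.0 g; the stated basis being 500.0 g — deltas are rounding alone).
Batch grand total — Σ batch = 506.6 g; Σ batch·LOI gives LOI loss = 6.628 g; yield: glass divided by total = 98.69%.

Batch per 500.0 g glass melt:
  Material A: 10.65 g
  Feed B: 93.53 g
  Component C: 190.9 g
  Component D: 44.49 g
  Component E: 107.1 g
  Material F: 59.96 g
Total batch = 506.6 g; LOI loss = 6.628 g; yield = 98.69%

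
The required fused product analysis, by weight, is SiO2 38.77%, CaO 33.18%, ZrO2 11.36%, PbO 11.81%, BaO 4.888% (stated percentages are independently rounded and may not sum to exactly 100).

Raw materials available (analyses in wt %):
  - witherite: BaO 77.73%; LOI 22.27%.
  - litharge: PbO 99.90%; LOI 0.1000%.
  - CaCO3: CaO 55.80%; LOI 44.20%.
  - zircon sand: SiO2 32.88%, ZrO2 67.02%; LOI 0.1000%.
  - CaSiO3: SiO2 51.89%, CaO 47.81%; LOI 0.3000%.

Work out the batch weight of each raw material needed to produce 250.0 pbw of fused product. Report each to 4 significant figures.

Batch per 250.0 pbw fused product:
  witherite: 15.72 pbw
  litharge: 29.55 pbw
  CaCO3: 11.62 pbw
  zircon sand: 42.38 pbw
  CaSiO3: 159.9 pbw
Total batch = 259.2 pbw; LOI loss = 9.189 pbw; yield = 96.45%

In-progress results appear, rounded to 4 significant digits, alongside each step; every computation maintains full float precision from start to finish; each reported result carries a single rounding — all derived quantities are recomputed from the batch weights per 250.0 pbw of glass in full float precision (ignition loss, glass mass, the five compositions, yield, totals) as written in the problem or the answer.
Oxide mass targets, per 250.0 pbw fused product:
  SiO2: 38.77% × 250.0 = 96.92 pbw
  CaO: 33.18% × 250.0 = 82.95 pbw
  ZrO2: 11.36% × 250.0 = 28.40 pbw
  PbO: 11.81% × 250.0 = 29.52 pbw
  BaO: 4.888% × 250.0 = 12.22 pbw
Sums-versus-targets review per the reported batch figures, per the basis as stated (sum by sum, the targets are met net of answer rounding effects):
  SiO2: 42.38·0.3288 + 159.9·0.5189 = 96.91 pbw (target 96.92 pbw)
  CaO: 11.62·0.5580 + 159.9·0.4781 = 82.93 pbw (target 82.95 pbw)
  ZrO2: 42.38·0.6702 = 28.40 pbw (target 28.40 pbw)
  PbO: 29.55·0.9990 = 29.52 pbw (target 29.52 pbw)
  BaO: 15.72·0.7773 = 12.22 pbw (target 12.22 pbw)
The glass-mass cross-check: batch Σ − ignition loss = 250.0 pbw (the Σ of target masses is 250.0 pbw; versus the stated basis of 250.0 pbw — rounding explains the deltas).
Adding the batch up: Σ batch = 259.2 pbw; Σ batch·LOI gives LOI loss = 9.189 pbw; glass ÷ batch gives a yield of 96.45%.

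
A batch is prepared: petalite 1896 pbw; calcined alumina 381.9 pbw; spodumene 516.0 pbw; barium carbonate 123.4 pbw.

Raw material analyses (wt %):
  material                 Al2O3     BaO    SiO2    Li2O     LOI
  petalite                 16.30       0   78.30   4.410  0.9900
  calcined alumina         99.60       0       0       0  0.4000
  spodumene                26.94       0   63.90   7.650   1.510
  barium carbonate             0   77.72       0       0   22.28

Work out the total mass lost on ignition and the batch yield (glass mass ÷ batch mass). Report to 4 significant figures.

LOI loss = 55.58 pbw; glass = 2862 pbw; yield = 98.09%

Rounding to 4 significant figures applies to every mid-chain value as printed. The working math carries full float precision in all steps; a single rounding completes each reported number. All derived quantities, including ignition loss, glass mass, the four compositions, totals, yield, are re-derived from the weighed amounts for 2862 pbw of glass at exact precision as they appear in the question or the answer.
Each material's LOI contribution:
  petalite: 1896 × 0.009900 = 18.77 pbw
  calcined alumina: 381.9 × 0.004000 = 1.528 pbw
  spodumene: 516.0 × 0.01510 = 7.792 pbw
  barium carbonate: 123.4 × 0.2228 = 27.49 pbw
Total LOI = 55.58 pbw
Glass = batch − LOI = 2917 − 55.58 = 2862 pbw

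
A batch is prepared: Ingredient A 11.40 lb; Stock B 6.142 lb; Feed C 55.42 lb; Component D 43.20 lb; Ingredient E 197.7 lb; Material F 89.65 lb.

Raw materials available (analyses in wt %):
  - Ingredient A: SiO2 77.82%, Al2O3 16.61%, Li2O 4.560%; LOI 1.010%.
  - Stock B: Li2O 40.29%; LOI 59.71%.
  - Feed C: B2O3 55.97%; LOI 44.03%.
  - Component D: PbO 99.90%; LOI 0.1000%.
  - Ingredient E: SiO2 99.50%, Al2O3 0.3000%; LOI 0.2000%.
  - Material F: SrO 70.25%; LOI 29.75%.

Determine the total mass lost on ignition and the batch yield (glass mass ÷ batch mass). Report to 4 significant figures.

LOI loss = 55.29 lb; glass = 348.2 lb; yield = 86.30%

Every computation maintains full precision through every step; in-progress results appear rounded to 4 significant digits on the page; exactly one rounding goes into every reported figure. All derived quantities are re-derived in exact precision (the totals, net glass mass, the yield, LOI, the six compositions) using the weight values at 348.2 lb of glass as quoted within the question or the answer.
LOI of each material in turn:
  Ingredient A: 11.40 × 0.01010 = 0.1151 lb
  Stock B: 6.142 × 0.5971 = 3.667 lb
  Feed C: 55.42 × 0.4403 = 24.40 lb
  Component D: 43.20 × 0.001000 = 0.04320 lb
  Ingredient E: 197.7 × 0.002000 = 0.3954 lb
  Material F: 89.65 × 0.2975 = 26.67 lb
Total LOI = 55.29 lb
Glass = batch − LOI = 403.5 − 55.29 = 348.2 lb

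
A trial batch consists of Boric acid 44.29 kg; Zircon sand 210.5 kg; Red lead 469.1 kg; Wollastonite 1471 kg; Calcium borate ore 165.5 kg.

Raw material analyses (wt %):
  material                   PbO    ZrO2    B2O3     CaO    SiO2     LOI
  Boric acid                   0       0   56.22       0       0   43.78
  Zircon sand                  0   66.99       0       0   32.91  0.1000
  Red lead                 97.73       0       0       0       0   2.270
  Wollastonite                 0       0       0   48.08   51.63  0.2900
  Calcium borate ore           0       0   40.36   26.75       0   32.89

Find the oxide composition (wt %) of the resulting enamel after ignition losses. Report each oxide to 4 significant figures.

Glass mass = 2271 kg (batch 2360 − LOI 88.95).
Composition: PbO 20.18%, ZrO2 6.208%, B2O3 4.037%, CaO 33.09%, SiO2 36.49%

The intermediate values are displayed, with 4-significant-digit rounding, alongside each step. Every computation maintains full precision at all times; a single rounding produces every reported result. All derived quantities (the five compositions, net glass mass, totals, yield, ignition loss) are carried from the batch weights for 2271 kg of glass in full float precision, exactly as printed in the question or the answer.
Delivered oxide masses:
  PbO: 469.1·0.9773 = 458.5 kg
  ZrO2: 210.5·0.6699 = 141.0 kg
  B2O3: 44.29·0.5622 + 165.5·0.4036 = 91.70 kg
  CaO: 1471·0.4808 + 165.5·0.2675 = 751.5 kg
  SiO2: 210.5·0.3291 + 1471·0.5163 = 828.8 kg
LOI: 44.29·0.4378 + 210.5·0.001000 + 469.1·0.02270 + 1471·0.002900 + 165.5·0.3289 = 88.95 kg
batch − LOI leaves glass = 2360 − 88.95 = 2271 kg (consistent with Σ oxide mass)
percent by weight: oxide/glass ×100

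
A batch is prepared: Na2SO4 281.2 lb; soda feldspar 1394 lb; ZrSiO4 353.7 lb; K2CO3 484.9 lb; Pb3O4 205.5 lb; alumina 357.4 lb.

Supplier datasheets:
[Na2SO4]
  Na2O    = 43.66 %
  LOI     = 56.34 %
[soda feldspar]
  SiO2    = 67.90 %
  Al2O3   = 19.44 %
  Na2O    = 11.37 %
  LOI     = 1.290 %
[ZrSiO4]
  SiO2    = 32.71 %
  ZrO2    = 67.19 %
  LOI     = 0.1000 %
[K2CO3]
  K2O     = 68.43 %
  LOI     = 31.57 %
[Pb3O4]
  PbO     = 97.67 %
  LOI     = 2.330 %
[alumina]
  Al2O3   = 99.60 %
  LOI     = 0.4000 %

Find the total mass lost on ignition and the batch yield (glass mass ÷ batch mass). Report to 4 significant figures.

All internal work holds full precision from start to finish — intermediates are displayed, with 4-significant-digit rounding, in the printout. Every reported result is rounded once only — all derived quantities, including LOI, yield, six oxide percentages, totals, net glass mass, are computed using the weight values at 2741 lb of glass in exact precision exactly as shown in question or answer.
Material-by-material LOI:
  Na2SO4: 281.2 × 0.5634 = 158.4 lb
  soda feldspar: 1394 × 0.01290 = 17.98 lb
  ZrSiO4: 353.7 × 0.001000 = 0.3537 lb
  K2CO3: 484.9 × 0.3157 = 153.1 lb
  Pb3O4: 205.5 × 0.02330 = 4.788 lb
  alumina: 357.4 × 0.004000 = 1.430 lb
Total LOI = 336.1 lb
Glass = batch − LOI = 3077 − 336.1 = 2741 lb

LOI loss = 336.1 lb; glass = 2741 lb; yield = 89.08%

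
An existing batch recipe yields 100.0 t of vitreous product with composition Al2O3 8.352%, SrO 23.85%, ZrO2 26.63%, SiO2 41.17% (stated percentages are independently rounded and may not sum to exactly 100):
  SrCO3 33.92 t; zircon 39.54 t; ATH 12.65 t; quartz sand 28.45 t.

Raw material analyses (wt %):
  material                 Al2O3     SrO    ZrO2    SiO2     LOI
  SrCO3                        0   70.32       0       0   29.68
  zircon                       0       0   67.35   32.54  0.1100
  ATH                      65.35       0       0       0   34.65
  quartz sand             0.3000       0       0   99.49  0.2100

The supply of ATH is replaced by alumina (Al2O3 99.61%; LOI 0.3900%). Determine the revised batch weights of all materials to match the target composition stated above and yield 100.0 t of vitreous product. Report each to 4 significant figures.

The working math keeps full float precision throughout — the intermediate values are displayed (rounded to four significant digits) on the page. A single rounding produces each reported result — the derived quantities, including LOI, four oxide percentages, net glass mass, the totals, yield, are carried from the weighed amounts at 100.0 t of glass in full float precision as set out in problem or answer.
Oxide-by-oxide targets in 100.0 t vitreous product:
  Al2O3: 8.352% × 100.0 = 8.352 t
  SrO: 23.85% × 100.0 = 23.85 t
  ZrO2: 26.63% × 100.0 = 26.63 t
  SiO2: 41.17% × 100.0 = 41.17 t
Sums-versus-targets review per the reported batch figures, relative to the basis at hand (every target is met by its sum exact up to rounding of places):
  Al2O3: 8.299·0.9961 + 28.45·0.003000 = 8.352 t (target 8.352 t)
  SrO: 33.92·0.7032 = 23.85 t (target 23.85 t)
  ZrO2: 39.54·0.6735 = 26.63 t (target 26.63 t)
  SiO2: 39.54·0.3254 + 28.45·0.9949 = 41.17 t (target 41.17 t)
Glass-mass bookkeeping: total batch − LOI = 100.0 t (per-oxide target masses sum to 100.0 t; against the stated basis, 100.0 t — a pure rounding effect).
Batch total: Σ batch = 110.2 t; LOI removed, Σ of batch·LOI: 10.20 t; yield: glass divided by total = 90.74%.

Revised batch per 100.0 t vitreous product:
  SrCO3: 33.92 t
  zircon: 39.54 t
  alumina: 8.299 t
  quartz sand: 28.45 t
Total batch = 110.2 t; LOI loss = 10.20 t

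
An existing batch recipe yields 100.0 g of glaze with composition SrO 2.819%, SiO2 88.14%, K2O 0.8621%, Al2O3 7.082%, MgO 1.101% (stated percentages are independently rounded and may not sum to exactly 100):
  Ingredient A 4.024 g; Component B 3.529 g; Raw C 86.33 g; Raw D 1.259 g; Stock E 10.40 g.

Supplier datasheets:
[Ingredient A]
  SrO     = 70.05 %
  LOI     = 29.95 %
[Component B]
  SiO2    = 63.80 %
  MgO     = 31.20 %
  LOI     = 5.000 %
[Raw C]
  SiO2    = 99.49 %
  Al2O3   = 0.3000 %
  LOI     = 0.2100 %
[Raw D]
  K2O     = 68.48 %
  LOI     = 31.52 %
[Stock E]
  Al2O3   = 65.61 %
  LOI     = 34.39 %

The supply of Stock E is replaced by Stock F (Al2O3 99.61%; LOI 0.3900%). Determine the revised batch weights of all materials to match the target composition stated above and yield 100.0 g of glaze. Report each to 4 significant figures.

Revised batch per 100.0 g glaze:
  Ingredient A: 4.024 g
  Component B: 3.529 g
  Raw C: 86.33 g
  Raw D: 1.259 g
  Stock F: 6.850 g
Total batch = 102.0 g; LOI loss = 1.986 g

All arithmetic runs at full float precision at every stage. The intermediate values are displayed with 4-significant-digit rounding on the page; each reported value sees exactly one rounding — derived quantities are computed in exact precision (net glass mass, ignition loss, the yield, the five compositions, totals) using the weight values at 100.0 g of glass as written in the problem or the answer.
Target oxide masses per 100.0 g glaze:
  SrO: 2.819% × 100.0 = 2.819 g
  SiO2: 88.14% × 100.0 = 88.14 g
  K2O: 0.8621% × 100.0 = 0.8621 g
  Al2O3: 7.082% × 100.0 = 7.082 g
  MgO: 1.101% × 100.0 = 1.101 g
A balance pass over the oxides, given the weights on record, for the quoted basis mass (sums match the target masses within answer rounding):
  SrO: 4.024·0.7005 = 2.819 g (target 2.819 g)
  SiO2: 3.529·0.6380 + 86.33·0.9949 = 88.14 g (target 88.14 g)
  K2O: 1.259·0.6848 = 0.8622 g (target 0.8621 g)
  Al2O3: 86.33·0.003000 + 6.850·0.9961 = 7.082 g (target 7.082 g)
  MgO: 3.529·0.3120 = 1.101 g (target 1.101 g)
The glass-mass cross-check: batch total minus LOI = 100.0 g (targets for the oxides total 100.0 g; versus the stated basis of 100.0 g — gaps are rounding artifacts).
Summing the batch: Σ batch = 102.0 g; ignition loss, Σ(batch × LOI) = 1.986 g; the yield ratio, glass ÷ batch: 98.05%.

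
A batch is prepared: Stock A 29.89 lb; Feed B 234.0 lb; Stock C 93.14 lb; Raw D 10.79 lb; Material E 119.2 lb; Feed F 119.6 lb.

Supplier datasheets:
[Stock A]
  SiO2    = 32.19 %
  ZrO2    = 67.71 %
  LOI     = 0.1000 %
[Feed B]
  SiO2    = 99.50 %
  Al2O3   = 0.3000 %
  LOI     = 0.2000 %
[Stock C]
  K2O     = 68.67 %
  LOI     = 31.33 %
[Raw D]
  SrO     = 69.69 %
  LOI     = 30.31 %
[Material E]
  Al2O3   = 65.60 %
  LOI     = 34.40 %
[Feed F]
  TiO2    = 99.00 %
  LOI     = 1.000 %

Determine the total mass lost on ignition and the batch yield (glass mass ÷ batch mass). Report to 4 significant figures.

LOI loss = 75.15 lb; glass = 531.5 lb; yield = 87.61%

In-progress results are shown rounded to 4 significant figures in the printout — every computation holds full float precision from start to finish; every reported figure is rounded exactly once. All derived quantities (the yield, LOI, glass mass, the totals, the six compositions) are carried at full float precision from the batch weights per 531.5 lb of glass, exactly as printed in either problem or answer.
Each material's LOI contribution:
  Stock A: 29.89 × 0.001000 = 0.02989 lb
  Feed B: 234.0 × 0.002000 = 0.4680 lb
  Stock C: 93.14 × 0.3133 = 29.18 lb
  Raw D: 10.79 × 0.3031 = 3.270 lb
  Material E: 119.2 × 0.3440 = 41.00 lb
  Feed F: 119.6 × 0.01000 = 1.196 lb
Total LOI = 75.15 lb
Glass = batch − LOI = 606.6 − 75.15 = 531.5 lb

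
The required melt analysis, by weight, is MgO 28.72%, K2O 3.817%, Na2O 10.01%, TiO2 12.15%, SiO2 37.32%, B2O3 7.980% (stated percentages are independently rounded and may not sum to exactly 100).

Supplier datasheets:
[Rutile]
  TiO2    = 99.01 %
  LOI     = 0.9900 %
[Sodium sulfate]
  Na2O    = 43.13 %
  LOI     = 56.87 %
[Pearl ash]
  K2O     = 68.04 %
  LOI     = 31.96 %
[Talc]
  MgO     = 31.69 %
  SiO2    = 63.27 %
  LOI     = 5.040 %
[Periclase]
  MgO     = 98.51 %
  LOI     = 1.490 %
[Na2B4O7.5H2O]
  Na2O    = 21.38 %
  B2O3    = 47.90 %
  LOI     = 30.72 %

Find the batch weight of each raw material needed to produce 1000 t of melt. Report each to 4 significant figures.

Batch per 1000 t melt:
  Rutile: 122.7 t
  Sodium sulfate: 149.5 t
  Pearl ash: 56.10 t
  Talc: 589.9 t
  Periclase: 101.8 t
  Na2B4O7.5H2O: 166.6 t
Total batch = 1187 t; LOI loss = 186.6 t; yield = 84.28%

Working values are shown (rounded to four significant figures) on the page; the working math carries full precision throughout; each reported number is rounded just once; derived quantities are carried at exact precision (totals, ignition loss, yield, the six compositions, glass mass) from the batch weights at 1000 t of glass as written in the problem or the answer.
Target oxide masses per 1000 t melt:
  MgO: 28.72% × 1000 = 287.2 t
  K2O: 3.817% × 1000 = 38.17 t
  Na2O: 10.01% × 1000 = 100.1 t
  TiO2: 12.15% × 1000 = 121.5 t
  SiO2: 37.32% × 1000 = 373.2 t
  B2O3: 7.980% × 1000 = 79.80 t
Checking each oxide sum per the reported batch figures, per the basis as stated (sums match the target masses exact up to rounding of places):
  MgO: 589.9·0.3169 + 101.8·0.9851 = 287.2 t (target 287.2 t)
  K2O: 56.10·0.6804 = 38.17 t (target 38.17 t)
  Na2O: 149.5·0.4313 + 166.6·0.2138 = 100.1 t (target 100.1 t)
  TiO2: 122.7·0.9901 = 121.5 t (target 121.5 t)
  SiO2: 589.9·0.6327 = 373.2 t (target 373.2 t)
  B2O3: 166.6·0.4790 = 79.80 t (target 79.80 t)
Mass balance on the glass: total batch − LOI = 1000 t (oxide target masses add up to 1000 t; basis as stated: 1000 t — any gap is answer rounding).
Whole-batch sum: Σ batch = 1187 t; Σ batch·LOI gives LOI loss = 186.6 t; as yield: glass ÷ batch → 84.28%.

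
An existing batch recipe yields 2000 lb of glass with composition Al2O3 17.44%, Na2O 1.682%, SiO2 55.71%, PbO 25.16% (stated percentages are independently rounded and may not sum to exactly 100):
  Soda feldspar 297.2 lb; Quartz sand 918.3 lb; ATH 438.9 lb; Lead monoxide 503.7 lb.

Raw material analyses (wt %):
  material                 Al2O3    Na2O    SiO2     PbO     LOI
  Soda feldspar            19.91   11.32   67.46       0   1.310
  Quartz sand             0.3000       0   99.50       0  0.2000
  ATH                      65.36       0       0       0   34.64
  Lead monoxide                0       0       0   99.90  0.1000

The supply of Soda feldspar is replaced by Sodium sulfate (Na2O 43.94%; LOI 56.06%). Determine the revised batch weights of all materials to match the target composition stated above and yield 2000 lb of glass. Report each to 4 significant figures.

Revised batch per 2000 lb glass:
  Sodium sulfate: 76.56 lb
  Quartz sand: 1120 lb
  ATH: 528.5 lb
  Lead monoxide: 503.7 lb
Total batch = 2229 lb; LOI loss = 228.7 lb

Intermediates are printed with 4-significant-digit rounding between the steps; exact precision is kept from start to finish — every reported number is rounded only once; derived quantities, which include ignition loss, totals, four oxide percentages, glass mass, yield, are re-derived at full precision, as they appear in the question or the answer, starting from the weights per 2000 lb of glass.
Target oxide masses per 2000 lb glass:
  Al2O3: 17.44% × 2000 = 348.8 lb
  Na2O: 1.682% × 2000 = 33.64 lb
  SiO2: 55.71% × 2000 = 1114 lb
  PbO: 25.16% × 2000 = 503.2 lb
Per-oxide balance check applying the batch weights above, at the basis given (summed amounts equal target values exact up to rounding of places):
  Al2O3: 1120·0.003000 + 528.5·0.6536 = 348.8 lb (target 348.8 lb)
  Na2O: 76.56·0.4394 = 33.64 lb (target 33.64 lb)
  SiO2: 1120·0.9950 = 1114 lb (target 1114 lb)
  PbO: 503.7·0.9990 = 503.2 lb (target 503.2 lb)
Glass-mass bookkeeping: whole batch net of LOI = 2000 lb (targets for the oxides total 2000 lb; against the stated basis, 2000 lb — deltas are rounding alone).
Whole-batch sum: Σ batch = 2229 lb; Σ batch·LOI gives LOI loss = 228.7 lb; yield, glass over the total, = 89.74%.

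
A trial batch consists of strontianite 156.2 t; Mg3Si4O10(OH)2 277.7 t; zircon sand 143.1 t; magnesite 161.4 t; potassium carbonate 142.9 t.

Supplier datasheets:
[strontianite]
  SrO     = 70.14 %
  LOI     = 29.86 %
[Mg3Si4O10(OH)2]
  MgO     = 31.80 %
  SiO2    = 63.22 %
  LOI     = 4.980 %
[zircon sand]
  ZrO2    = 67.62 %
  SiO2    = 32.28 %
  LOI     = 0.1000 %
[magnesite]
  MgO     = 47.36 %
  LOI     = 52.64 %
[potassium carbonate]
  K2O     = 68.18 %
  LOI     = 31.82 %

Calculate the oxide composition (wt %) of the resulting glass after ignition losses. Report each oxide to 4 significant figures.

Glass mass = 690.3 t (batch 881.3 − LOI 191.0).
Composition: SrO 15.87%, ZrO2 14.02%, MgO 23.87%, K2O 14.11%, SiO2 32.13%

Working values are printed, with 4-significant-digit rounding, at each printed step; all internal work holds full precision at every stage — exactly one rounding lands on every reported result. All derived quantities are re-derived in full precision (five oxide percentages, the yield, the totals, LOI, net glass mass) from the batch weights on 690.3 t of glass as quoted within the question or the answer.
What the batch supplies per oxide:
  SrO: 156.2·0.7014 = 109.6 t
  ZrO2: 143.1·0.6762 = 96.76 t
  MgO: 277.7·0.3180 + 161.4·0.4736 = 164.7 t
  K2O: 142.9·0.6818 = 97.43 t
  SiO2: 277.7·0.6322 + 143.1·0.3228 = 221.8 t
LOI: 156.2·0.2986 + 277.7·0.04980 + 143.1·0.001000 + 161.4·0.5264 + 142.9·0.3182 = 191.0 t
Glass mass = batch − LOI = 881.3 − 191.0 = 690.3 t (= the summed oxide contributions)
oxide / glass × 100 gives the wt %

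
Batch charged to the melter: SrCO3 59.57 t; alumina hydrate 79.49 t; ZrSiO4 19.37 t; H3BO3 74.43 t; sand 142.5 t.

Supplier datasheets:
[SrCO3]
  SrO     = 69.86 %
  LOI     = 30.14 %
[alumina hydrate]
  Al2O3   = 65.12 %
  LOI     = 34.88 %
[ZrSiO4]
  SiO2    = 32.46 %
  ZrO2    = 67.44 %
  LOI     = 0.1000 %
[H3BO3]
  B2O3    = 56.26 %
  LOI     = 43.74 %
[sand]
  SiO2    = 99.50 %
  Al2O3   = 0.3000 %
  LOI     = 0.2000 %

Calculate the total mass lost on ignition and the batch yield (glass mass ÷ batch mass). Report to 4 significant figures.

LOI loss = 78.54 t; glass = 296.8 t; yield = 79.08%

Mid-chain values are printed (rounded to 4 significant digits) alongside each step — the whole derivation carries full precision at all times; every reported result is rounded exactly once. All derived quantities, which include the totals, ignition loss, the five compositions, glass mass, yield, are re-derived in full float precision, exactly as shown in either problem or answer, from the weighed amounts for 296.8 t of glass.
Ignition loss by material:
  SrCO3: 59.57 × 0.3014 = 17.95 t
  alumina hydrate: 79.49 × 0.3488 = 27.73 t
  ZrSiO4: 19.37 × 0.001000 = 0.01937 t
  H3BO3: 74.43 × 0.4374 = 32.56 t
  sand: 142.5 × 0.002000 = 0.2850 t
Total LOI = 78.54 t
Glass = batch − LOI = 375.4 − 78.54 = 296.8 t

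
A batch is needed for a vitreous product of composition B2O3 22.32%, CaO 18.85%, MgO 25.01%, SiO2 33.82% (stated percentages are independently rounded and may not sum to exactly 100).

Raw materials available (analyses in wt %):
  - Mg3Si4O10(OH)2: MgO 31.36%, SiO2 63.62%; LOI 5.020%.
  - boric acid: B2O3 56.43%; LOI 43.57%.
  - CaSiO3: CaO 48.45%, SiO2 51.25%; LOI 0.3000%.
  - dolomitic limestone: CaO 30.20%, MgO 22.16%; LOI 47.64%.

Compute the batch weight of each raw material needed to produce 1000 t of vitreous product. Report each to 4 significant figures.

Rounding to four significant figures extends to each mid-chain value as displayed. Each numeric step keeps full precision throughout. Each reported result is rounded just once — all derived quantities are rebuilt at full float precision (net glass mass, ignition loss, totals, yield, four oxide percentages) using the weight values at 1000 t of glass exactly as printed in the question or the answer.
Target masses of each oxide per 1000 t vitreous product:
  B2O3: 22.32% × 1000 = 223.2 t
  CaO: 18.85% × 1000 = 188.5 t
  MgO: 25.01% × 1000 = 250.1 t
  SiO2: 33.82% × 1000 = 338.2 t
Checking each oxide sum using the reported weights, at the basis given (target by target, the sums agree within answer rounding):
  B2O3: 395.5·0.5643 = 223.2 t (target 223.2 t)
  CaO: 90.32·0.4845 + 479.3·0.3020 = 188.5 t (target 188.5 t)
  MgO: 458.8·0.3136 + 479.3·0.2216 = 250.1 t (target 250.1 t)
  SiO2: 458.8·0.6362 + 90.32·0.5125 = 338.2 t (target 338.2 t)
Glass-mass closure: whole batch net of LOI = 1000 t (per-oxide target masses sum to 1000 t; stated basis 1000 t — any gap is answer rounding).
Batch grand total — Σ batch = 1424 t; LOI loss = Σ batch·LOI = 424.0 t; yield: glass divided by total = 70.23%.

Batch per 1000 t vitreous product:
  Mg3Si4O10(OH)2: 458.8 t
  boric acid: 395.5 t
  CaSiO3: 90.32 t
  dolomitic limestone: 479.3 t
Total batch = 1424 t; LOI loss = 424.0 t; yield = 70.23%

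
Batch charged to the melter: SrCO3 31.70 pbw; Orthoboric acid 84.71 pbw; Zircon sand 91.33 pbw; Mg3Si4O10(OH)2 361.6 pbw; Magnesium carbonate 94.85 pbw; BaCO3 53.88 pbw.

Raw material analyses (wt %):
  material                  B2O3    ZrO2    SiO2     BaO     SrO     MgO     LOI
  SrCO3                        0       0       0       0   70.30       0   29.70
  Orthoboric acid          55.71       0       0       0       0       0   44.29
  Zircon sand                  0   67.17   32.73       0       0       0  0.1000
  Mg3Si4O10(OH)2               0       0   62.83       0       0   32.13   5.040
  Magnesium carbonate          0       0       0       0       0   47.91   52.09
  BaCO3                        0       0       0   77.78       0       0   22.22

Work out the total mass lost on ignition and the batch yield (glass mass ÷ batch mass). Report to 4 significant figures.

Each numeric step maintains exact precision end to end — the intermediate values are shown rounded to four significant digits in the printout — every reported value takes just one rounding. The derived quantities, including the totals, the yield, glass mass, ignition loss, the six compositions, are rebuilt starting from the weights per 591.4 pbw of glass in full float precision, as given in the problem or answer text.
Loss on ignition, line by line:
  SrCO3: 31.70 × 0.2970 = 9.415 pbw
  Orthoboric acid: 84.71 × 0.4429 = 37.52 pbw
  Zircon sand: 91.33 × 0.001000 = 0.09133 pbw
  Mg3Si4O10(OH)2: 361.6 × 0.05040 = 18.22 pbw
  Magnesium carbonate: 94.85 × 0.5209 = 49.41 pbw
  BaCO3: 53.88 × 0.2222 = 11.97 pbw
Total LOI = 126.6 pbw
Glass = batch − LOI = 718.1 − 126.6 = 591.4 pbw

LOI loss = 126.6 pbw; glass = 591.4 pbw; yield = 82.37%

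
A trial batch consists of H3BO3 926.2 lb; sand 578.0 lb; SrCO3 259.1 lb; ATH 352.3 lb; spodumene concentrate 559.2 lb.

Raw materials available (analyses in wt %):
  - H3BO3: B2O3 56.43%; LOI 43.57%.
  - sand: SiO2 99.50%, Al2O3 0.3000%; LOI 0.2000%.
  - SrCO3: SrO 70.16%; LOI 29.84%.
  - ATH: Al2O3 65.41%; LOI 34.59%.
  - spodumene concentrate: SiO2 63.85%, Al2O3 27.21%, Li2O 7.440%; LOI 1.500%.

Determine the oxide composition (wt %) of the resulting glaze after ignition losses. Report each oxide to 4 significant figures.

Glass mass = 2063 lb (batch 2675 − LOI 612.3).
Composition: SrO 8.814%, SiO2 45.19%, B2O3 25.34%, Al2O3 18.63%, Li2O 2.017%

All internal work carries full precision at all times — intermediates are printed (rounded to four significant digits) in the printout; a single rounding yields every reported number; derived quantities, which include five oxide percentages, totals, the yield, glass mass, LOI, are carried in exact precision, as written in the problem or answer text, starting from the weights for 2063 lb of glass.
What the batch supplies per oxide:
  SrO: 259.1·0.7016 = 181.8 lb
  SiO2: 578.0·0.9950 + 559.2·0.6385 = 932.2 lb
  B2O3: 926.2·0.5643 = 522.7 lb
  Al2O3: 578.0·0.003000 + 352.3·0.6541 + 559.2·0.2721 = 384.3 lb
  Li2O: 559.2·0.07440 = 41.60 lb
LOI: 926.2·0.4357 + 578.0·0.002000 + 259.1·0.2984 + 352.3·0.3459 + 559.2·0.01500 = 612.3 lb
The glass mass, total less LOI, = 2675 − 612.3 = 2063 lb (= Σ oxide masses)
oxide / glass × 100 gives the wt %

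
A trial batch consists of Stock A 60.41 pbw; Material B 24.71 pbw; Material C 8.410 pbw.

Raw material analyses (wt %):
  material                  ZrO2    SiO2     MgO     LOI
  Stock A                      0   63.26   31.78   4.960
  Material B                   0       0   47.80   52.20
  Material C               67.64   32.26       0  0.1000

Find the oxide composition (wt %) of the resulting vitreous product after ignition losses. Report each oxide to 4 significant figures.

Values along the way are printed rounded to four significant digits when written out. All internal work runs at full precision at all times; a single rounding finalizes each reported result; derived quantities, including yield, three oxide percentages, the totals, glass mass, LOI, are rebuilt from the weighed amounts for 77.63 pbw of glass at exact precision, as written in problem or answer.
Oxide masses out of the charge:
  ZrO2: 8.410·0.6764 = 5.689 pbw
  SiO2: 60.41·0.6326 + 8.410·0.3226 = 40.93 pbw
  MgO: 60.41·0.3178 + 24.71·0.4780 = 31.01 pbw
LOI: 60.41·0.04960 + 24.71·0.5220 + 8.410·0.001000 = 15.90 pbw
Resulting glass, batch − LOI: 93.53 − 15.90 = 77.63 pbw (equal to the oxide-mass sum)
wt % = 100 × oxide mass / glass mass

Glass mass = 77.63 pbw (batch 93.53 − LOI 15.90).
Composition: ZrO2 7.328%, SiO2 52.72%, MgO 39.95%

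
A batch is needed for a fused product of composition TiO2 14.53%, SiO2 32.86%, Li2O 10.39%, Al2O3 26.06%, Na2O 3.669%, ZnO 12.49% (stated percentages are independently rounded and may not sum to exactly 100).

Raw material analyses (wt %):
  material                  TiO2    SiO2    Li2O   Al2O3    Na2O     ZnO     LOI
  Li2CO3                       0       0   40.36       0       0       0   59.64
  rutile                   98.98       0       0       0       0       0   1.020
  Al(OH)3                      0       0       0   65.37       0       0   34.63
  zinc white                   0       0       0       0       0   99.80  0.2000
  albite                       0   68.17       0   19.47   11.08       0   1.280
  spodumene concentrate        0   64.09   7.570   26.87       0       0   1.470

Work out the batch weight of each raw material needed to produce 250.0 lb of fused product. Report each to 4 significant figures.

Batch per 250.0 lb fused product:
  Li2CO3: 56.83 lb
  rutile: 36.70 lb
  Al(OH)3: 58.51 lb
  zinc white: 31.29 lb
  albite: 82.78 lb
  spodumene concentrate: 40.12 lb
Total batch = 306.2 lb; LOI loss = 56.24 lb; yield = 81.63%

Intermediates appear rounded off to 4 significant digits in the working — the working math keeps exact precision in every operation. Each reported value receives exactly one rounding; derived quantities, which include glass mass, LOI, the totals, the yield, the six compositions, are re-derived in exact precision, as they appear in either problem or answer, from the batch weights per 250.0 lb of glass.
Per-oxide target masses for 250.0 lb fused product:
  TiO2: 14.53% × 250.0 = 36.33 lb
  SiO2: 32.86% × 250.0 = 82.15 lb
  Li2O: 10.39% × 250.0 = 25.98 lb
  Al2O3: 26.06% × 250.0 = 65.15 lb
  Na2O: 3.669% × 250.0 = 9.172 lb
  ZnO: 12.49% × 250.0 = 31.22 lb
Checking each oxide sum using the reported weights, at the basis given (target by target, the sums agree inside rounding margins):
  TiO2: 36.70·0.9898 = 36.33 lb (target 36.33 lb)
  SiO2: 82.78·0.6817 + 40.12·0.6409 = 82.14 lb (target 82.15 lb)
  Li2O: 56.83·0.4036 + 40.12·0.07570 = 25.97 lb (target 25.98 lb)
  Al2O3: 58.51·0.6537 + 82.78·0.1947 + 40.12·0.2687 = 65.15 lb (target 65.15 lb)
  Na2O: 82.78·0.1108 = 9.172 lb (target 9.172 lb)
  ZnO: 31.29·0.9980 = 31.23 lb (target 31.22 lb)
Mass balance on the glass: the batch minus its LOI: 250.0 lb (targets for the oxides total 250.0 lb; with the basis standing at 250.0 lb — any gap is answer rounding).
Adding the batch up: Σ batch = 306.2 lb; LOI removed, Σ of batch·LOI: 56.24 lb; the yield ratio, glass ÷ batch: 81.63%.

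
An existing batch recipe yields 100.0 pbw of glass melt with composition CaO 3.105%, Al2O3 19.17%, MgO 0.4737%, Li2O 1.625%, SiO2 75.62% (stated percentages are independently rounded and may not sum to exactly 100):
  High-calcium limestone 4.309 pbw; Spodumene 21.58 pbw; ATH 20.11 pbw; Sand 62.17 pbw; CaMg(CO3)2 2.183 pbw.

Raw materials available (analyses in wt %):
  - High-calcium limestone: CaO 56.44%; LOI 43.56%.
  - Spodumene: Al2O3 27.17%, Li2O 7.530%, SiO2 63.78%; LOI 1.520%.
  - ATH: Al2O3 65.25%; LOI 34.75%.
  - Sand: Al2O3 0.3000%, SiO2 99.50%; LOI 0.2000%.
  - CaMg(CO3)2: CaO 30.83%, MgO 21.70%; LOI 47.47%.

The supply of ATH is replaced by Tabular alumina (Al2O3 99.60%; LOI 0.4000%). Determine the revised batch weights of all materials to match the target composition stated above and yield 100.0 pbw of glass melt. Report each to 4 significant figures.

Mid-chain values are shown (rounded to 4 significant digits) when written out. All internal work carries full float precision from start to finish — every reported figure takes just one rounding; derived quantities, including ignition loss, five oxide percentages, yield, net glass mass, totals, are computed using the weight values at 100.0 pbw of glass in full float precision, as they appear in problem or answer.
The oxide mass targets at 100.0 pbw glass melt:
  CaO: 3.105% × 100.0 = 3.105 pbw
  Al2O3: 19.17% × 100.0 = 19.17 pbw
  MgO: 0.4737% × 100.0 = 0.4737 pbw
  Li2O: 1.625% × 100.0 = 1.625 pbw
  SiO2: 75.62% × 100.0 = 75.62 pbw
A balance pass over the oxides, with the batch weights as given, versus the basis set out (target by target, the sums agree within answer rounding):
  CaO: 4.309·0.5644 + 2.183·0.3083 = 3.105 pbw (target 3.105 pbw)
  Al2O3: 21.58·0.2717 + 13.17·0.9960 + 62.17·0.003000 = 19.17 pbw (target 19.17 pbw)
  MgO: 2.183·0.2170 = 0.4737 pbw (target 0.4737 pbw)
  Li2O: 21.58·0.07530 = 1.625 pbw (target 1.625 pbw)
  SiO2: 21.58·0.6378 + 62.17·0.9950 = 75.62 pbw (target 75.62 pbw)
Mass balance on the glass: the batch minus its LOI: 99.99 pbw (summing oxide targets gives 99.99 pbw; against the stated basis, 100.0 pbw — deltas are rounding alone).
Summing the batch: Σ batch = 103.4 pbw; loss to ignition Σ batch·LOI = 3.418 pbw; yield, glass over the total, = 96.69%.

Revised batch per 100.0 pbw glass melt:
  High-calcium limestone: 4.309 pbw
  Spodumene: 21.58 pbw
  Tabular alumina: 13.17 pbw
  Sand: 62.17 pbw
  CaMg(CO3)2: 2.183 pbw
Total batch = 103.4 pbw; LOI loss = 3.418 pbw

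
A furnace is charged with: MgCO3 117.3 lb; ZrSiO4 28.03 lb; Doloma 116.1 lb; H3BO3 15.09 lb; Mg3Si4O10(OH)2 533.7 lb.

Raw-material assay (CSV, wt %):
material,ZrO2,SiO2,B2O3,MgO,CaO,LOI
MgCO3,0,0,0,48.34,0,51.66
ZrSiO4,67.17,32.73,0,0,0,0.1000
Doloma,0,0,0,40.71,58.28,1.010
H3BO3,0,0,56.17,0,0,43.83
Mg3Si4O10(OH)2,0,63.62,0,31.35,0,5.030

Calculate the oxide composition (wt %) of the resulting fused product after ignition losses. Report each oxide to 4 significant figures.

Glass mass = 715.0 lb (batch 810.2 − LOI 95.26).
Composition: ZrO2 2.633%, SiO2 48.77%, B2O3 1.186%, MgO 37.94%, CaO 9.464%

In-progress results appear rounded off to 4 significant digits alongside each step — all internal work runs at exact precision throughout; exactly one rounding is applied to every reported value; derived quantities are carried in full float precision (the yield, LOI, totals, the five compositions, net glass mass) starting from the weights on 715.0 lb of glass as they appear in problem or answer.
Delivered oxide masses:
  ZrO2: 28.03·0.6717 = 18.83 lb
  SiO2: 28.03·0.3273 + 533.7·0.6362 = 348.7 lb
  B2O3: 15.09·0.5617 = 8.476 lb
  MgO: 117.3·0.4834 + 116.1·0.4071 + 533.7·0.3135 = 271.3 lb
  CaO: 116.1·0.5828 = 67.66 lb
LOI: 117.3·0.5166 + 28.03·0.001000 + 116.1·0.01010 + 15.09·0.4383 + 533.7·0.05030 = 95.26 lb
Glass = total batch minus LOI = 810.2 − 95.26 = 715.0 lb (the oxide masses sum to this)
wt % = 100 × oxide mass / glass mass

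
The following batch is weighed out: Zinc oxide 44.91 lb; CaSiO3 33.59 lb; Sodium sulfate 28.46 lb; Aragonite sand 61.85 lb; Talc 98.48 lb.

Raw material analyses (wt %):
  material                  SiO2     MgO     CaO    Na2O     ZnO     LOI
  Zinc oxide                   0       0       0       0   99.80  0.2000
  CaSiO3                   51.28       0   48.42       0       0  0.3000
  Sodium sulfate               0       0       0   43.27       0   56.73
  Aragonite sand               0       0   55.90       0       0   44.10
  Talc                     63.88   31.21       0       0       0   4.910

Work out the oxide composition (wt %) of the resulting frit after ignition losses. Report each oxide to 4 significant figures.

In-progress results are shown, rounded to four significant digits, on the page; the working math holds full float precision at each step; each reported value takes a single rounding — derived quantities (the five compositions, totals, glass mass, ignition loss, the yield) are rebuilt from the weighed amounts per 218.8 lb of glass in exact precision as quoted within the problem or answer text.
Oxide masses out of the charge:
  SiO2: 33.59·0.5128 + 98.48·0.6388 = 80.13 lb
  MgO: 98.48·0.3121 = 30.74 lb
  CaO: 33.59·0.4842 + 61.85·0.5590 = 50.84 lb
  Na2O: 28.46·0.4327 = 12.31 lb
  ZnO: 44.91·0.9980 = 44.82 lb
LOI: 44.91·0.002000 + 33.59·0.003000 + 28.46·0.5673 + 61.85·0.4410 + 98.48·0.04910 = 48.45 lb
The glass mass, total less LOI, = 267.3 − 48.45 = 218.8 lb (consistent with Σ oxide mass)
wt % = oxide mass / glass mass × 100

Glass mass = 218.8 lb (batch 267.3 − LOI 48.45).
Composition: SiO2 36.62%, MgO 14.04%, CaO 23.23%, Na2O 5.627%, ZnO 20.48%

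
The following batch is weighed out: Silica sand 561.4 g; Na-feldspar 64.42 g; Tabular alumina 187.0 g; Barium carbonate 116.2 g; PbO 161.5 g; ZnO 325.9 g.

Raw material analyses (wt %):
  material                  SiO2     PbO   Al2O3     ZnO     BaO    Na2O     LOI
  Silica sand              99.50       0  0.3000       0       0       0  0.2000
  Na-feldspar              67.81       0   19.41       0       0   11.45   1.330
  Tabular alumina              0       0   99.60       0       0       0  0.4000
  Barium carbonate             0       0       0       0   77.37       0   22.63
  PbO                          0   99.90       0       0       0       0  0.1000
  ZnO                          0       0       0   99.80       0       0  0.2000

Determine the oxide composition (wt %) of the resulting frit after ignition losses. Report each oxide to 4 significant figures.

Glass mass = 1387 g (batch 1416 − LOI 29.84).
Composition: SiO2 43.44%, PbO 11.64%, Al2O3 14.46%, ZnO 23.46%, BaO 6.484%, Na2O 0.5320%

Each numeric step holds full precision all the way through. In-progress results appear, rounded to four significant digits, in the working — each reported result is rounded once only — derived quantities (glass mass, ignition loss, yield, totals, six oxide percentages) are computed from the batch weights for 1387 g of glass in exact precision as quoted within the question or the answer.
Per-oxide mass from batch:
  SiO2: 561.4·0.9950 + 64.42·0.6781 = 602.3 g
  PbO: 161.5·0.9990 = 161.3 g
  Al2O3: 561.4·0.003000 + 64.42·0.1941 + 187.0·0.9960 = 200.4 g
  ZnO: 325.9·0.9980 = 325.2 g
  BaO: 116.2·0.7737 = 89.90 g
  Na2O: 64.42·0.1145 = 7.376 g
LOI: 561.4·0.002000 + 64.42·0.01330 + 187.0·0.004000 + 116.2·0.2263 + 161.5·0.001000 + 325.9·0.002000 = 29.84 g
Resulting glass, batch − LOI: 1416 − 29.84 = 1387 g (matching Σ of the oxides)
each oxide over glass, ×100, is wt %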